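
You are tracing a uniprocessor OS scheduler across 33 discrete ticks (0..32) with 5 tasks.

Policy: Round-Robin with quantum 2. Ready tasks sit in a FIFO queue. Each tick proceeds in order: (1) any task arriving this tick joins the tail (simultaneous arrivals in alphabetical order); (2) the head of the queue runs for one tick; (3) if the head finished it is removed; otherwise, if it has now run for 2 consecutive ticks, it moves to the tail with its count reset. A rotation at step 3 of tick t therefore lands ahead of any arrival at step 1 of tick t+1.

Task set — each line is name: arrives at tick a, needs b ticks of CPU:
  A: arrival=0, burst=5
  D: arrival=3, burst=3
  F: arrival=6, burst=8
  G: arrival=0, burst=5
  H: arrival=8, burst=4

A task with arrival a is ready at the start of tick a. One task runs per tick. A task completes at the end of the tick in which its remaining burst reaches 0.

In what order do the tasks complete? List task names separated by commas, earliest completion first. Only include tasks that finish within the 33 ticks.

t=0: queue=[A,G] q_used=0 → run A
t=1: queue=[A,G] q_used=1 → run A
t=2: queue=[G,A] q_used=0 → run G
t=3: queue=[G,A,D] q_used=1 → run G
t=4: queue=[A,D,G] q_used=0 → run A
t=5: queue=[A,D,G] q_used=1 → run A
t=6: queue=[D,G,A,F] q_used=0 → run D
t=7: queue=[D,G,A,F] q_used=1 → run D
t=8: queue=[G,A,F,D,H] q_used=0 → run G
t=9: queue=[G,A,F,D,H] q_used=1 → run G
t=10: queue=[A,F,D,H,G] q_used=0 → run A
t=11: queue=[F,D,H,G] q_used=0 → run F
t=12: queue=[F,D,H,G] q_used=1 → run F
t=13: queue=[D,H,G,F] q_used=0 → run D
t=14: queue=[H,G,F] q_used=0 → run H
t=15: queue=[H,G,F] q_used=1 → run H
t=16: queue=[G,F,H] q_used=0 → run G
t=17: queue=[F,H] q_used=0 → run F
t=18: queue=[F,H] q_used=1 → run F
t=19: queue=[H,F] q_used=0 → run H
t=20: queue=[H,F] q_used=1 → run H
t=21: queue=[F] q_used=0 → run F
t=22: queue=[F] q_used=1 → run F
t=23: queue=[F] q_used=0 → run F
t=24: queue=[F] q_used=1 → run F
t=25: (idle)
t=26: (idle)
t=27: (idle)
t=28: (idle)
t=29: (idle)
t=30: (idle)
t=31: (idle)
t=32: (idle)

completion order = A, D, G, H, F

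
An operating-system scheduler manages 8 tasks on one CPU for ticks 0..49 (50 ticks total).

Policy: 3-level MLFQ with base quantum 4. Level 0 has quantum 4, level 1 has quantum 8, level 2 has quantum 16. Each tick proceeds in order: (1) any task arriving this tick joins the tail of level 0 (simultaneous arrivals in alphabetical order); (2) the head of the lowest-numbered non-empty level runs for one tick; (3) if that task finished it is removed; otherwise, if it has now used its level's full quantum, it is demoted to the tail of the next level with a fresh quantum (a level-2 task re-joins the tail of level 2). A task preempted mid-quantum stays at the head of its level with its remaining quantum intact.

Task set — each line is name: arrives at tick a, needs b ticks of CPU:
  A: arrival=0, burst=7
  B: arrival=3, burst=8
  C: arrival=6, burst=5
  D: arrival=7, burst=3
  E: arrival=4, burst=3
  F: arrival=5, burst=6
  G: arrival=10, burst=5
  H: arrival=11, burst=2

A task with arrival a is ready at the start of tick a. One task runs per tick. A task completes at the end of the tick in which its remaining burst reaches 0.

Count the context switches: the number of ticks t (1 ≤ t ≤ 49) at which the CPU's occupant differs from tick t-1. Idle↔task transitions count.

context switches = 13

t=0: L0/L1/L2 = A/-/- → run A
t=1: L0/L1/L2 = A/-/- → run A
t=2: L0/L1/L2 = A/-/- → run A
t=3: L0/L1/L2 = AB/-/- → run A
t=4: L0/L1/L2 = BE/A/- → run B
t=5: L0/L1/L2 = BEF/A/- → run B
t=6: L0/L1/L2 = BEFC/A/- → run B
t=7: L0/L1/L2 = BEFCD/A/- → run B
t=8: L0/L1/L2 = EFCD/AB/- → run E
t=9: L0/L1/L2 = EFCD/AB/- → run E
t=10: L0/L1/L2 = EFCDG/AB/- → run E
t=11: L0/L1/L2 = FCDGH/AB/- → run F
t=12: L0/L1/L2 = FCDGH/AB/- → run F
t=13: L0/L1/L2 = FCDGH/AB/- → run F
t=14: L0/L1/L2 = FCDGH/AB/- → run F
t=15: L0/L1/L2 = CDGH/ABF/- → run C
t=16: L0/L1/L2 = CDGH/ABF/- → run C
t=17: L0/L1/L2 = CDGH/ABF/- → run C
t=18: L0/L1/L2 = CDGH/ABF/- → run C
t=19: L0/L1/L2 = DGH/ABFC/- → run D
t=20: L0/L1/L2 = DGH/ABFC/- → run D
t=21: L0/L1/L2 = DGH/ABFC/- → run D
t=22: L0/L1/L2 = GH/ABFC/- → run G
t=23: L0/L1/L2 = GH/ABFC/- → run G
t=24: L0/L1/L2 = GH/ABFC/- → run G
t=25: L0/L1/L2 = GH/ABFC/- → run G
t=26: L0/L1/L2 = H/ABFCG/- → run H
t=27: L0/L1/L2 = H/ABFCG/- → run H
t=28: L0/L1/L2 = -/ABFCG/- → run A
t=29: L0/L1/L2 = -/ABFCG/- → run A
t=30: L0/L1/L2 = -/ABFCG/- → run A
t=31: L0/L1/L2 = -/BFCG/- → run B
t=32: L0/L1/L2 = -/BFCG/- → run B
t=33: L0/L1/L2 = -/BFCG/- → run B
t=34: L0/L1/L2 = -/BFCG/- → run B
t=35: L0/L1/L2 = -/FCG/- → run F
t=36: L0/L1/L2 = -/FCG/- → run F
t=37: L0/L1/L2 = -/CG/- → run C
t=38: L0/L1/L2 = -/G/- → run G
t=39: (idle)
t=40: (idle)
t=41: (idle)
t=42: (idle)
t=43: (idle)
t=44: (idle)
t=45: (idle)
t=46: (idle)
t=47: (idle)
t=48: (idle)
t=49: (idle)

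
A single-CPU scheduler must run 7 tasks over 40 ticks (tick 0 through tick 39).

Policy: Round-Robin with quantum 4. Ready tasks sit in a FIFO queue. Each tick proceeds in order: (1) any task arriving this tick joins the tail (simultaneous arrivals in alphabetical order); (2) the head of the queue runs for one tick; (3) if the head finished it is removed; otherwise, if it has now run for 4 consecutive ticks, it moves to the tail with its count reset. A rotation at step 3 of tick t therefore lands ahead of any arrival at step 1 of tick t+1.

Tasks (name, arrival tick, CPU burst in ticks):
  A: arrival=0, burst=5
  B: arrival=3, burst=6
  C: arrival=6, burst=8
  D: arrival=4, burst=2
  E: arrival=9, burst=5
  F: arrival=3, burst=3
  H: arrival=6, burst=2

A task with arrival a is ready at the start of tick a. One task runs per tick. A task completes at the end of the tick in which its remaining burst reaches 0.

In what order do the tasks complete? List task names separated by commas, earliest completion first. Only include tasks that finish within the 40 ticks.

completion order = F, A, D, H, B, C, E

t=0: queue=[A] q_used=0 → run A
t=1: queue=[A] q_used=1 → run A
t=2: queue=[A] q_used=2 → run A
t=3: queue=[A,B,F] q_used=3 → run A
t=4: queue=[B,F,A,D] q_used=0 → run B
t=5: queue=[B,F,A,D] q_used=1 → run B
t=6: queue=[B,F,A,D,C,H] q_used=2 → run B
t=7: queue=[B,F,A,D,C,H] q_used=3 → run B
t=8: queue=[F,A,D,C,H,B] q_used=0 → run F
t=9: queue=[F,A,D,C,H,B,E] q_used=1 → run F
t=10: queue=[F,A,D,C,H,B,E] q_used=2 → run F
t=11: queue=[A,D,C,H,B,E] q_used=0 → run A
t=12: queue=[D,C,H,B,E] q_used=0 → run D
t=13: queue=[D,C,H,B,E] q_used=1 → run D
t=14: queue=[C,H,B,E] q_used=0 → run C
t=15: queue=[C,H,B,E] q_used=1 → run C
t=16: queue=[C,H,B,E] q_used=2 → run C
t=17: queue=[C,H,B,E] q_used=3 → run C
t=18: queue=[H,B,E,C] q_used=0 → run H
t=19: queue=[H,B,E,C] q_used=1 → run H
t=20: queue=[B,E,C] q_used=0 → run B
t=21: queue=[B,E,C] q_used=1 → run B
t=22: queue=[E,C] q_used=0 → run E
t=23: queue=[E,C] q_used=1 → run E
t=24: queue=[E,C] q_used=2 → run E
t=25: queue=[E,C] q_used=3 → run E
t=26: queue=[C,E] q_used=0 → run C
t=27: queue=[C,E] q_used=1 → run C
t=28: queue=[C,E] q_used=2 → run C
t=29: queue=[C,E] q_used=3 → run C
t=30: queue=[E] q_used=0 → run E
t=31: (idle)
t=32: (idle)
t=33: (idle)
t=34: (idle)
t=35: (idle)
t=36: (idle)
t=37: (idle)
t=38: (idle)
t=39: (idle)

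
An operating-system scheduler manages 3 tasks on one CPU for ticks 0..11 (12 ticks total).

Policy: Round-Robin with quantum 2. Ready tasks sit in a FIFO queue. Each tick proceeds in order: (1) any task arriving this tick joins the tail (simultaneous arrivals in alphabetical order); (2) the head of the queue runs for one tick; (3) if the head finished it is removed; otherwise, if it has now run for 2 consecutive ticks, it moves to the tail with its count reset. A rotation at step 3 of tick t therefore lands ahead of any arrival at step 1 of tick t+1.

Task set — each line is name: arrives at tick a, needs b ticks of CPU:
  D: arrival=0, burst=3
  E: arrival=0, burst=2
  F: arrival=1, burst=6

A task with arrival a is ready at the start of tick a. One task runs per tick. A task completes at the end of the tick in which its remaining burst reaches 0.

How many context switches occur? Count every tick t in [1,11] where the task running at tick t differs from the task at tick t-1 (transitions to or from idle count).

context switches = 5

t=0: queue=[D,E] q_used=0 → run D
t=1: queue=[D,E,F] q_used=1 → run D
t=2: queue=[E,F,D] q_used=0 → run E
t=3: queue=[E,F,D] q_used=1 → run E
t=4: queue=[F,D] q_used=0 → run F
t=5: queue=[F,D] q_used=1 → run F
t=6: queue=[D,F] q_used=0 → run D
t=7: queue=[F] q_used=0 → run F
t=8: queue=[F] q_used=1 → run F
t=9: queue=[F] q_used=0 → run F
t=10: queue=[F] q_used=1 → run F
t=11: (idle)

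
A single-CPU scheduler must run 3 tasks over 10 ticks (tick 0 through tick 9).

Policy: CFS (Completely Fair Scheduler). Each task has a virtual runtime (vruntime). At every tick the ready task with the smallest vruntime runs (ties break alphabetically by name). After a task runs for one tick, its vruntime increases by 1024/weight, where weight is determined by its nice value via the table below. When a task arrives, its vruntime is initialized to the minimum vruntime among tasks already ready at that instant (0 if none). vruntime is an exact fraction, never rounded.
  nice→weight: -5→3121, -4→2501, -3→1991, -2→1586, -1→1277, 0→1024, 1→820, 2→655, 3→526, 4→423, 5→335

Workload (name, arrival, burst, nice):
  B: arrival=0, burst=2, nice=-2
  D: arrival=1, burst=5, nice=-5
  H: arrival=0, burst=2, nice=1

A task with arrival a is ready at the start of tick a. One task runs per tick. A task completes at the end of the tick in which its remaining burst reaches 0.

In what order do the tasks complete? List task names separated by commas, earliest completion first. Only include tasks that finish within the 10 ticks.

completion order = B, H, D

t=0: vr[B=0 H=0] → run B
t=1: vr[B=512/793 D=0 H=0] → run D
t=2: vr[B=512/793 D=1024/3121 H=0] → run H
t=3: vr[B=512/793 D=1024/3121 H=256/205] → run D
t=4: vr[B=512/793 D=2048/3121 H=256/205] → run B
t=5: vr[D=2048/3121 H=256/205] → run D
t=6: vr[D=3072/3121 H=256/205] → run D
t=7: vr[D=4096/3121 H=256/205] → run H
t=8: vr[D=4096/3121] → run D
t=9: (idle)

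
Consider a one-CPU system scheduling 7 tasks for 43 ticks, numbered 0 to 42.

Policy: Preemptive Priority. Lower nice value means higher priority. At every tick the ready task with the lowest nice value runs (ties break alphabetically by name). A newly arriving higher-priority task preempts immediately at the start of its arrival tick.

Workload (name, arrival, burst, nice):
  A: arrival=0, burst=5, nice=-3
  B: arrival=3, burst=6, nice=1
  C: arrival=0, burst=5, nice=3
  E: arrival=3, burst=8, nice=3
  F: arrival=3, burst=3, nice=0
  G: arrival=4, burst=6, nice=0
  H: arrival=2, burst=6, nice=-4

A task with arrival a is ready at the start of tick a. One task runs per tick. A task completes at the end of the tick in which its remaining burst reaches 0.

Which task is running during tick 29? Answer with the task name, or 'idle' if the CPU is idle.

t=0: ready={A,C} → run A
t=1: ready={A,C} → run A
t=2: ready={A,C,H} → run H
t=3: ready={A,B,C,E,F,H} → run H
t=4: ready={A,B,C,E,F,G,H} → run H
t=5: ready={A,B,C,E,F,G,H} → run H
t=6: ready={A,B,C,E,F,G,H} → run H
t=7: ready={A,B,C,E,F,G,H} → run H
t=8: ready={A,B,C,E,F,G} → run A
t=9: ready={A,B,C,E,F,G} → run A
t=10: ready={A,B,C,E,F,G} → run A
t=11: ready={B,C,E,F,G} → run F
t=12: ready={B,C,E,F,G} → run F
t=13: ready={B,C,E,F,G} → run F
t=14: ready={B,C,E,G} → run G
t=15: ready={B,C,E,G} → run G
t=16: ready={B,C,E,G} → run G
t=17: ready={B,C,E,G} → run G
t=18: ready={B,C,E,G} → run G
t=19: ready={B,C,E,G} → run G
t=20: ready={B,C,E} → run B
t=21: ready={B,C,E} → run B
t=22: ready={B,C,E} → run B
t=23: ready={B,C,E} → run B
t=24: ready={B,C,E} → run B
t=25: ready={B,C,E} → run B
t=26: ready={C,E} → run C
t=27: ready={C,E} → run C
t=28: ready={C,E} → run C
t=29: ready={C,E} → run C
t=30: ready={C,E} → run C
t=31: ready={E} → run E
t=32: ready={E} → run E
t=33: ready={E} → run E
t=34: ready={E} → run E
t=35: ready={E} → run E
t=36: ready={E} → run E
t=37: ready={E} → run E
t=38: ready={E} → run E
t=39: (idle)
t=40: (idle)
t=41: (idle)
t=42: (idle)

running at tick 29 = C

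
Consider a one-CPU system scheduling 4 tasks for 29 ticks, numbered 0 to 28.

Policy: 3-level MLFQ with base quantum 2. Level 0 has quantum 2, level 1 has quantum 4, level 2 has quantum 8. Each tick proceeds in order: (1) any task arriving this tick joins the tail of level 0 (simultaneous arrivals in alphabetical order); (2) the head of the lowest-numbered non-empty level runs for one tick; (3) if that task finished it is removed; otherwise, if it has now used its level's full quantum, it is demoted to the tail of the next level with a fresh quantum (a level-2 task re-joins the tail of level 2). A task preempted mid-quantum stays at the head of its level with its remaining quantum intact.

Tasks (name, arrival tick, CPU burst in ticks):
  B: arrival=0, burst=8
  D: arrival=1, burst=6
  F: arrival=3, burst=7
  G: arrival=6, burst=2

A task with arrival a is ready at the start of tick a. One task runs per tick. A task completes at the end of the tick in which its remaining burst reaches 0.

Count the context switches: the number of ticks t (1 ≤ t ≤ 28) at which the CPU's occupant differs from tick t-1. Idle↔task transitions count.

t=0: L0/L1/L2 = B/-/- → run B
t=1: L0/L1/L2 = BD/-/- → run B
t=2: L0/L1/L2 = D/B/- → run D
t=3: L0/L1/L2 = DF/B/- → run D
t=4: L0/L1/L2 = F/BD/- → run F
t=5: L0/L1/L2 = F/BD/- → run F
t=6: L0/L1/L2 = G/BDF/- → run G
t=7: L0/L1/L2 = G/BDF/- → run G
t=8: L0/L1/L2 = -/BDF/- → run B
t=9: L0/L1/L2 = -/BDF/- → run B
t=10: L0/L1/L2 = -/BDF/- → run B
t=11: L0/L1/L2 = -/BDF/- → run B
t=12: L0/L1/L2 = -/DF/B → run D
t=13: L0/L1/L2 = -/DF/B → run D
t=14: L0/L1/L2 = -/DF/B → run D
t=15: L0/L1/L2 = -/DF/B → run D
t=16: L0/L1/L2 = -/F/B → run F
t=17: L0/L1/L2 = -/F/B → run F
t=18: L0/L1/L2 = -/F/B → run F
t=19: L0/L1/L2 = -/F/B → run F
t=20: L0/L1/L2 = -/-/BF → run B
t=21: L0/L1/L2 = -/-/BF → run B
t=22: L0/L1/L2 = -/-/F → run F
t=23: (idle)
t=24: (idle)
t=25: (idle)
t=26: (idle)
t=27: (idle)
t=28: (idle)

context switches = 9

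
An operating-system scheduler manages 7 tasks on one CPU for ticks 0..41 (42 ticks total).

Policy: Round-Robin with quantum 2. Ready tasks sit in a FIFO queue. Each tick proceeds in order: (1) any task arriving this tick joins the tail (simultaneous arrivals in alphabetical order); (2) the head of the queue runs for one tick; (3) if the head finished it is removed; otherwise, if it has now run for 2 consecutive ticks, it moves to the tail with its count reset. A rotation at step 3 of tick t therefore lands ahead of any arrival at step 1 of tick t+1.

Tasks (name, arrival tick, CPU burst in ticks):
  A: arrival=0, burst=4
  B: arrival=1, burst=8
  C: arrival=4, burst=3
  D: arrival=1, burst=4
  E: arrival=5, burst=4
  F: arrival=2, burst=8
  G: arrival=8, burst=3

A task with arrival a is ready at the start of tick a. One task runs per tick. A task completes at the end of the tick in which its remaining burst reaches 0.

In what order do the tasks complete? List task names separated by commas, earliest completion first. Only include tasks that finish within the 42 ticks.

t=0: queue=[A] q_used=0 → run A
t=1: queue=[A,B,D] q_used=1 → run A
t=2: queue=[B,D,A,F] q_used=0 → run B
t=3: queue=[B,D,A,F] q_used=1 → run B
t=4: queue=[D,A,F,B,C] q_used=0 → run D
t=5: queue=[D,A,F,B,C,E] q_used=1 → run D
t=6: queue=[A,F,B,C,E,D] q_used=0 → run A
t=7: queue=[A,F,B,C,E,D] q_used=1 → run A
t=8: queue=[F,B,C,E,D,G] q_used=0 → run F
t=9: queue=[F,B,C,E,D,G] q_used=1 → run F
t=10: queue=[B,C,E,D,G,F] q_used=0 → run B
t=11: queue=[B,C,E,D,G,F] q_used=1 → run B
t=12: queue=[C,E,D,G,F,B] q_used=0 → run C
t=13: queue=[C,E,D,G,F,B] q_used=1 → run C
t=14: queue=[E,D,G,F,B,C] q_used=0 → run E
t=15: queue=[E,D,G,F,B,C] q_used=1 → run E
t=16: queue=[D,G,F,B,C,E] q_used=0 → run D
t=17: queue=[D,G,F,B,C,E] q_used=1 → run D
t=18: queue=[G,F,B,C,E] q_used=0 → run G
t=19: queue=[G,F,B,C,E] q_used=1 → run G
t=20: queue=[F,B,C,E,G] q_used=0 → run F
t=21: queue=[F,B,C,E,G] q_used=1 → run F
t=22: queue=[B,C,E,G,F] q_used=0 → run B
t=23: queue=[B,C,E,G,F] q_used=1 → run B
t=24: queue=[C,E,G,F,B] q_used=0 → run C
t=25: queue=[E,G,F,B] q_used=0 → run E
t=26: queue=[E,G,F,B] q_used=1 → run E
t=27: queue=[G,F,B] q_used=0 → run G
t=28: queue=[F,B] q_used=0 → run F
t=29: queue=[F,B] q_used=1 → run F
t=30: queue=[B,F] q_used=0 → run B
t=31: queue=[B,F] q_used=1 → run B
t=32: queue=[F] q_used=0 → run F
t=33: queue=[F] q_used=1 → run F
t=34: (idle)
t=35: (idle)
t=36: (idle)
t=37: (idle)
t=38: (idle)
t=39: (idle)
t=40: (idle)
t=41: (idle)

completion order = A, D, C, E, G, B, F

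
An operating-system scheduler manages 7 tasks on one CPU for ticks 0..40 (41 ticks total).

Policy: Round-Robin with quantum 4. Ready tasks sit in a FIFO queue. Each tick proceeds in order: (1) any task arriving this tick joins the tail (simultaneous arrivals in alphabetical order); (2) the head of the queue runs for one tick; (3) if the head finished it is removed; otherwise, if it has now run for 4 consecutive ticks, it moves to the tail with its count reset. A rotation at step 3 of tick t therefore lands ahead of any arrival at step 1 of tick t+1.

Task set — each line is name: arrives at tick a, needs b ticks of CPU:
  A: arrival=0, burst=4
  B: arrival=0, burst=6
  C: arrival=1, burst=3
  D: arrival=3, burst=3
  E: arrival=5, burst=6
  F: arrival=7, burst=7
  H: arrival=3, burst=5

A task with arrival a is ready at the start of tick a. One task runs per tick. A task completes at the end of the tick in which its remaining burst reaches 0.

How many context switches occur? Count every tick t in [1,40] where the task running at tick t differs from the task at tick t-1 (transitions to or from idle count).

t=0: queue=[A,B] q_used=0 → run A
t=1: queue=[A,B,C] q_used=1 → run A
t=2: queue=[A,B,C] q_used=2 → run A
t=3: queue=[A,B,C,D,H] q_used=3 → run A
t=4: queue=[B,C,D,H] q_used=0 → run B
t=5: queue=[B,C,D,H,E] q_used=1 → run B
t=6: queue=[B,C,D,H,E] q_used=2 → run B
t=7: queue=[B,C,D,H,E,F] q_used=3 → run B
t=8: queue=[C,D,H,E,F,B] q_used=0 → run C
t=9: queue=[C,D,H,E,F,B] q_used=1 → run C
t=10: queue=[C,D,H,E,F,B] q_used=2 → run C
t=11: queue=[D,H,E,F,B] q_used=0 → run D
t=12: queue=[D,H,E,F,B] q_used=1 → run D
t=13: queue=[D,H,E,F,B] q_used=2 → run D
t=14: queue=[H,E,F,B] q_used=0 → run H
t=15: queue=[H,E,F,B] q_used=1 → run H
t=16: queue=[H,E,F,B] q_used=2 → run H
t=17: queue=[H,E,F,B] q_used=3 → run H
t=18: queue=[E,F,B,H] q_used=0 → run E
t=19: queue=[E,F,B,H] q_used=1 → run E
t=20: queue=[E,F,B,H] q_used=2 → run E
t=21: queue=[E,F,B,H] q_used=3 → run E
t=22: queue=[F,B,H,E] q_used=0 → run F
t=23: queue=[F,B,H,E] q_used=1 → run F
t=24: queue=[F,B,H,E] q_used=2 → run F
t=25: queue=[F,B,H,E] q_used=3 → run F
t=26: queue=[B,H,E,F] q_used=0 → run B
t=27: queue=[B,H,E,F] q_used=1 → run B
t=28: queue=[H,E,F] q_used=0 → run H
t=29: queue=[E,F] q_used=0 → run E
t=30: queue=[E,F] q_used=1 → run E
t=31: queue=[F] q_used=0 → run F
t=32: queue=[F] q_used=1 → run F
t=33: queue=[F] q_used=2 → run F
t=34: (idle)
t=35: (idle)
t=36: (idle)
t=37: (idle)
t=38: (idle)
t=39: (idle)
t=40: (idle)

context switches = 11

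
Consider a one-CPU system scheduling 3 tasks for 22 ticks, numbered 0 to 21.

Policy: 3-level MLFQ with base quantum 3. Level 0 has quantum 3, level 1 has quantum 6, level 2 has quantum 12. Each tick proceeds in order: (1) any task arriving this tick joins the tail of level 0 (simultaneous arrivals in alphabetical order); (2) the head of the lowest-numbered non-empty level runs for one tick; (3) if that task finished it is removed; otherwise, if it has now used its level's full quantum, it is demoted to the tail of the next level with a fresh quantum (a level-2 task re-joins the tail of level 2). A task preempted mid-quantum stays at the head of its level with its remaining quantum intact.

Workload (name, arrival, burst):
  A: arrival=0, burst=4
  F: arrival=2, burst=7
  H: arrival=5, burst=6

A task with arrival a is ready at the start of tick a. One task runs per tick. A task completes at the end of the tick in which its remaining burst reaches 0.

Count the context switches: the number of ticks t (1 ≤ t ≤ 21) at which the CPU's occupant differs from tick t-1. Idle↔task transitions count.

context switches = 6

t=0: L0/L1/L2 = A/-/- → run A
t=1: L0/L1/L2 = A/-/- → run A
t=2: L0/L1/L2 = AF/-/- → run A
t=3: L0/L1/L2 = F/A/- → run F
t=4: L0/L1/L2 = F/A/- → run F
t=5: L0/L1/L2 = FH/A/- → run F
t=6: L0/L1/L2 = H/AF/- → run H
t=7: L0/L1/L2 = H/AF/- → run H
t=8: L0/L1/L2 = H/AF/- → run H
t=9: L0/L1/L2 = -/AFH/- → run A
t=10: L0/L1/L2 = -/FH/- → run F
t=11: L0/L1/L2 = -/FH/- → run F
t=12: L0/L1/L2 = -/FH/- → run F
t=13: L0/L1/L2 = -/FH/- → run F
t=14: L0/L1/L2 = -/H/- → run H
t=15: L0/L1/L2 = -/H/- → run H
t=16: L0/L1/L2 = -/H/- → run H
t=17: (idle)
t=18: (idle)
t=19: (idle)
t=20: (idle)
t=21: (idle)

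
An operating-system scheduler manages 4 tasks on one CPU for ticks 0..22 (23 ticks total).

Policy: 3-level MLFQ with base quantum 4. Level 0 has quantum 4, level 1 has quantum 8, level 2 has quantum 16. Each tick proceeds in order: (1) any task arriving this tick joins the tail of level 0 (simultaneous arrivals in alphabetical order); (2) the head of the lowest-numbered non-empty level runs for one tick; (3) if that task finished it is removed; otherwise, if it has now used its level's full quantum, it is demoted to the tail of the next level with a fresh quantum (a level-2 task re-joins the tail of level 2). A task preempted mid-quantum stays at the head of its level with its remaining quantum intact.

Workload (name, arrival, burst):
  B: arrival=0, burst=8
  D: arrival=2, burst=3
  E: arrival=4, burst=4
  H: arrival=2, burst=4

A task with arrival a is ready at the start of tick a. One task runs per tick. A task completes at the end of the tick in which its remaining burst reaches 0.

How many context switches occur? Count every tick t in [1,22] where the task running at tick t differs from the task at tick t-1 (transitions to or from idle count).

t=0: L0/L1/L2 = B/-/- → run B
t=1: L0/L1/L2 = B/-/- → run B
t=2: L0/L1/L2 = BDH/-/- → run B
t=3: L0/L1/L2 = BDH/-/- → run B
t=4: L0/L1/L2 = DHE/B/- → run D
t=5: L0/L1/L2 = DHE/B/- → run D
t=6: L0/L1/L2 = DHE/B/- → run D
t=7: L0/L1/L2 = HE/B/- → run H
t=8: L0/L1/L2 = HE/B/- → run H
t=9: L0/L1/L2 = HE/B/- → run H
t=10: L0/L1/L2 = HE/B/- → run H
t=11: L0/L1/L2 = E/B/- → run E
t=12: L0/L1/L2 = E/B/- → run E
t=13: L0/L1/L2 = E/B/- → run E
t=14: L0/L1/L2 = E/B/- → run E
t=15: L0/L1/L2 = -/B/- → run B
t=16: L0/L1/L2 = -/B/- → run B
t=17: L0/L1/L2 = -/B/- → run B
t=18: L0/L1/L2 = -/B/- → run B
t=19: (idle)
t=20: (idle)
t=21: (idle)
t=22: (idle)

context switches = 5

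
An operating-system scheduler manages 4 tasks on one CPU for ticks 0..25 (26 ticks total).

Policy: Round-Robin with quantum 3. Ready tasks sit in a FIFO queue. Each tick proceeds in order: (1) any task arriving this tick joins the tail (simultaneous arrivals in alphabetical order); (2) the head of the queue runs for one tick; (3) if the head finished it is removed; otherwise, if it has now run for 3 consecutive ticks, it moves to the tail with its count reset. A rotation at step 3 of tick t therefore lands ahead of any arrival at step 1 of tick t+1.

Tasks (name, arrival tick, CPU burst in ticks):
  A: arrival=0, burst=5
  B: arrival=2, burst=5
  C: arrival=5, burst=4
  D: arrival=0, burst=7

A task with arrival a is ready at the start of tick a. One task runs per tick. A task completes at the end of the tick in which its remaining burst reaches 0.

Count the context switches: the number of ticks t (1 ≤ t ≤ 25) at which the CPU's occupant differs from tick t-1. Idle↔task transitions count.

t=0: queue=[A,D] q_used=0 → run A
t=1: queue=[A,D] q_used=1 → run A
t=2: queue=[A,D,B] q_used=2 → run A
t=3: queue=[D,B,A] q_used=0 → run D
t=4: queue=[D,B,A] q_used=1 → run D
t=5: queue=[D,B,A,C] q_used=2 → run D
t=6: queue=[B,A,C,D] q_used=0 → run B
t=7: queue=[B,A,C,D] q_used=1 → run B
t=8: queue=[B,A,C,D] q_used=2 → run B
t=9: queue=[A,C,D,B] q_used=0 → run A
t=10: queue=[A,C,D,B] q_used=1 → run A
t=11: queue=[C,D,B] q_used=0 → run C
t=12: queue=[C,D,B] q_used=1 → run C
t=13: queue=[C,D,B] q_used=2 → run C
t=14: queue=[D,B,C] q_used=0 → run D
t=15: queue=[D,B,C] q_used=1 → run D
t=16: queue=[D,B,C] q_used=2 → run D
t=17: queue=[B,C,D] q_used=0 → run B
t=18: queue=[B,C,D] q_used=1 → run B
t=19: queue=[C,D] q_used=0 → run C
t=20: queue=[D] q_used=0 → run D
t=21: (idle)
t=22: (idle)
t=23: (idle)
t=24: (idle)
t=25: (idle)

context switches = 9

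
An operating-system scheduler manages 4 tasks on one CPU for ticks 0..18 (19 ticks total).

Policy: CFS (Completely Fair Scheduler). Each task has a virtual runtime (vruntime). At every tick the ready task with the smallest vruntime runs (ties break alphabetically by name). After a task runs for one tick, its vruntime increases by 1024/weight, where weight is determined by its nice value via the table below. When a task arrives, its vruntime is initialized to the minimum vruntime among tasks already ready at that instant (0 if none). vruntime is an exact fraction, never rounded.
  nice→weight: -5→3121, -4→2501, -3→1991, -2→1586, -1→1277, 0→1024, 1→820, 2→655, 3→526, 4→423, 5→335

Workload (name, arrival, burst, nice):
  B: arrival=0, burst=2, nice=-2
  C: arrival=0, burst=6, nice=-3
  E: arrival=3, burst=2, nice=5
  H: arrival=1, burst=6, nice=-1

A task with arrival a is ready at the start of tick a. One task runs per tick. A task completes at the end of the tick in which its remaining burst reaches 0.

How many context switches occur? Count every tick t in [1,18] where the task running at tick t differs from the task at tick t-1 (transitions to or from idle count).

context switches = 15

t=0: vr[B=0 C=0] → run B
t=1: vr[B=512/793 C=0 H=0] → run C
t=2: vr[B=512/793 C=1024/1991 H=0] → run H
t=3: vr[B=512/793 C=1024/1991 E=1024/1991 H=1024/1277] → run C
t=4: vr[B=512/793 C=2048/1991 E=1024/1991 H=1024/1277] → run E
t=5: vr[B=512/793 C=2048/1991 E=2381824/666985 H=1024/1277] → run B
t=6: vr[C=2048/1991 E=2381824/666985 H=1024/1277] → run H
t=7: vr[C=2048/1991 E=2381824/666985 H=2048/1277] → run C
t=8: vr[C=3072/1991 E=2381824/666985 H=2048/1277] → run C
t=9: vr[C=4096/1991 E=2381824/666985 H=2048/1277] → run H
t=10: vr[C=4096/1991 E=2381824/666985 H=3072/1277] → run C
t=11: vr[C=5120/1991 E=2381824/666985 H=3072/1277] → run H
t=12: vr[C=5120/1991 E=2381824/666985 H=4096/1277] → run C
t=13: vr[E=2381824/666985 H=4096/1277] → run H
t=14: vr[E=2381824/666985 H=5120/1277] → run E
t=15: vr[H=5120/1277] → run H
t=16: (idle)
t=17: (idle)
t=18: (idle)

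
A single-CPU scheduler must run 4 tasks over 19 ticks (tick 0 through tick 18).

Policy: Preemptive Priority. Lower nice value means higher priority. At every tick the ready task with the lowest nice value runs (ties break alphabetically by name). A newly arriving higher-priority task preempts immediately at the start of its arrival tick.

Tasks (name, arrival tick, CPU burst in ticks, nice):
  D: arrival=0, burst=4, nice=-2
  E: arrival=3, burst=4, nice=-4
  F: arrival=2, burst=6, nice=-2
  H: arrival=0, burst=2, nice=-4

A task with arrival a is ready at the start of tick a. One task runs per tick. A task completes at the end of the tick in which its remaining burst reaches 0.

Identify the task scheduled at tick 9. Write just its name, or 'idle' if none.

running at tick 9 = D

t=0: ready={D,H} → run H
t=1: ready={D,H} → run H
t=2: ready={D,F} → run D
t=3: ready={D,E,F} → run E
t=4: ready={D,E,F} → run E
t=5: ready={D,E,F} → run E
t=6: ready={D,E,F} → run E
t=7: ready={D,F} → run D
t=8: ready={D,F} → run D
t=9: ready={D,F} → run D
t=10: ready={F} → run F
t=11: ready={F} → run F
t=12: ready={F} → run F
t=13: ready={F} → run F
t=14: ready={F} → run F
t=15: ready={F} → run F
t=16: (idle)
t=17: (idle)
t=18: (idle)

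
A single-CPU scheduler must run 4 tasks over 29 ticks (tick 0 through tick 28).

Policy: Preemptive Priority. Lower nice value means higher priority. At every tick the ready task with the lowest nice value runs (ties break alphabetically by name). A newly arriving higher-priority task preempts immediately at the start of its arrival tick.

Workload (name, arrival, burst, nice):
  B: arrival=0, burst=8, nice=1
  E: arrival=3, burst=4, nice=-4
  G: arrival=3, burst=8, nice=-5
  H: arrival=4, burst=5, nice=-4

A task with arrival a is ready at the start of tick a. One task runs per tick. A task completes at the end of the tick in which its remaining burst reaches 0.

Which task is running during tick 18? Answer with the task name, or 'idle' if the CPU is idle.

t=0: ready={B} → run B
t=1: ready={B} → run B
t=2: ready={B} → run B
t=3: ready={B,E,G} → run G
t=4: ready={B,E,G,H} → run G
t=5: ready={B,E,G,H} → run G
t=6: ready={B,E,G,H} → run G
t=7: ready={B,E,G,H} → run G
t=8: ready={B,E,G,H} → run G
t=9: ready={B,E,G,H} → run G
t=10: ready={B,E,G,H} → run G
t=11: ready={B,E,H} → run E
t=12: ready={B,E,H} → run E
t=13: ready={B,E,H} → run E
t=14: ready={B,E,H} → run E
t=15: ready={B,H} → run H
t=16: ready={B,H} → run H
t=17: ready={B,H} → run H
t=18: ready={B,H} → run H
t=19: ready={B,H} → run H
t=20: ready={B} → run B
t=21: ready={B} → run B
t=22: ready={B} → run B
t=23: ready={B} → run B
t=24: ready={B} → run B
t=25: (idle)
t=26: (idle)
t=27: (idle)
t=28: (idle)

running at tick 18 = H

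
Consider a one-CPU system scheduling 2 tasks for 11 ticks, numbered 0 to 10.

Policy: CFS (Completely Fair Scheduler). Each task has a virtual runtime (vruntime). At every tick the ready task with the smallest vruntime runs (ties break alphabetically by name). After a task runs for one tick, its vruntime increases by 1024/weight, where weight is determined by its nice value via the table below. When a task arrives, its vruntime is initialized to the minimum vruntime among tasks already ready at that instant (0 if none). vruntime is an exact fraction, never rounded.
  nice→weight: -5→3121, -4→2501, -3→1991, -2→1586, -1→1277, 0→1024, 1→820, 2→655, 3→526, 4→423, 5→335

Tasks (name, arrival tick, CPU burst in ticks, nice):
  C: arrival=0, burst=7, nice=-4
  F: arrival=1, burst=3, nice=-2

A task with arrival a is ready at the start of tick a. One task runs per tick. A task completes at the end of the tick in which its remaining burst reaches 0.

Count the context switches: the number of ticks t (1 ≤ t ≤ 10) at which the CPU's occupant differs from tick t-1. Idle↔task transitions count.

context switches = 7

t=0: vr[C=0] → run C
t=1: vr[C=1024/2501 F=1024/2501] → run C
t=2: vr[C=2048/2501 F=1024/2501] → run F
t=3: vr[C=2048/2501 F=34304/32513] → run C
t=4: vr[C=3072/2501 F=34304/32513] → run F
t=5: vr[C=3072/2501 F=55296/32513] → run C
t=6: vr[C=4096/2501 F=55296/32513] → run C
t=7: vr[C=5120/2501 F=55296/32513] → run F
t=8: vr[C=5120/2501] → run C
t=9: vr[C=6144/2501] → run C
t=10: (idle)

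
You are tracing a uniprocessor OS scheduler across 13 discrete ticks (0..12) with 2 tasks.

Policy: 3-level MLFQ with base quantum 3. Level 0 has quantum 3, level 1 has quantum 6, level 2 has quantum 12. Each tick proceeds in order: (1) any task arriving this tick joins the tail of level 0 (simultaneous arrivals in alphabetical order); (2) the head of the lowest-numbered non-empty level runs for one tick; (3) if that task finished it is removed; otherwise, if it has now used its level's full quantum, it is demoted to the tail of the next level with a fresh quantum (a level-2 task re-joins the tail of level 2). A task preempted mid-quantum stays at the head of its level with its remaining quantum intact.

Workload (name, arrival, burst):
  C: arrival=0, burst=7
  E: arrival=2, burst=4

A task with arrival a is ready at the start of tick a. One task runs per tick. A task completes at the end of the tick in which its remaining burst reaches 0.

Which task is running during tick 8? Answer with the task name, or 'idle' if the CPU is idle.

running at tick 8 = C

t=0: L0/L1/L2 = C/-/- → run C
t=1: L0/L1/L2 = C/-/- → run C
t=2: L0/L1/L2 = CE/-/- → run C
t=3: L0/L1/L2 = E/C/- → run E
t=4: L0/L1/L2 = E/C/- → run E
t=5: L0/L1/L2 = E/C/- → run E
t=6: L0/L1/L2 = -/CE/- → run C
t=7: L0/L1/L2 = -/CE/- → run C
t=8: L0/L1/L2 = -/CE/- → run C
t=9: L0/L1/L2 = -/CE/- → run C
t=10: L0/L1/L2 = -/E/- → run E
t=11: (idle)
t=12: (idle)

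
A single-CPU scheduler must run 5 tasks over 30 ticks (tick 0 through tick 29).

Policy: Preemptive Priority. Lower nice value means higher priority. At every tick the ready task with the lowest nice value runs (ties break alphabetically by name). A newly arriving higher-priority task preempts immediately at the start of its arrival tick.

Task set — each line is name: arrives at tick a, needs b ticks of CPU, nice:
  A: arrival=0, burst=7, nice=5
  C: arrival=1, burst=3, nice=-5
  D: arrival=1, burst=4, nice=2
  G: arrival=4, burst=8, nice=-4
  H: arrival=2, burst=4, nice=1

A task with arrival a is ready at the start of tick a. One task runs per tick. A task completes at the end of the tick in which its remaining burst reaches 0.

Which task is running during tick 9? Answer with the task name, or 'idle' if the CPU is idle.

t=0: ready={A} → run A
t=1: ready={A,C,D} → run C
t=2: ready={A,C,D,H} → run C
t=3: ready={A,C,D,H} → run C
t=4: ready={A,D,G,H} → run G
t=5: ready={A,D,G,H} → run G
t=6: ready={A,D,G,H} → run G
t=7: ready={A,D,G,H} → run G
t=8: ready={A,D,G,H} → run G
t=9: ready={A,D,G,H} → run G
t=10: ready={A,D,G,H} → run G
t=11: ready={A,D,G,H} → run G
t=12: ready={A,D,H} → run H
t=13: ready={A,D,H} → run H
t=14: ready={A,D,H} → run H
t=15: ready={A,D,H} → run H
t=16: ready={A,D} → run D
t=17: ready={A,D} → run D
t=18: ready={A,D} → run D
t=19: ready={A,D} → run D
t=20: ready={A} → run A
t=21: ready={A} → run A
t=22: ready={A} → run A
t=23: ready={A} → run A
t=24: ready={A} → run A
t=25: ready={A} → run A
t=26: (idle)
t=27: (idle)
t=28: (idle)
t=29: (idle)

running at tick 9 = G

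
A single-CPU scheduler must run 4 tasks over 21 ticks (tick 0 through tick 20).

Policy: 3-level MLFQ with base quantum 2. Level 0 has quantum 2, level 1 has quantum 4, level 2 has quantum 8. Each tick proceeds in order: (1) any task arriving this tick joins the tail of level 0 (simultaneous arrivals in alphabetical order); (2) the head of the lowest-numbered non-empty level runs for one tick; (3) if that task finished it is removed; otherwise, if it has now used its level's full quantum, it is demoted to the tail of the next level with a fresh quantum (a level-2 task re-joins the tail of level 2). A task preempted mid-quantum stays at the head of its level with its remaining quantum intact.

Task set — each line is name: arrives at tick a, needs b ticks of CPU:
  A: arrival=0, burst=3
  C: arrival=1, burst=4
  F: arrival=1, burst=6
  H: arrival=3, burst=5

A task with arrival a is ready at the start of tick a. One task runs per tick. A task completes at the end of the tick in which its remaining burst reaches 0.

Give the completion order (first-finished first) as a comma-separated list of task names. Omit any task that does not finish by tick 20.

completion order = A, C, F, H

t=0: L0/L1/L2 = A/-/- → run A
t=1: L0/L1/L2 = ACF/-/- → run A
t=2: L0/L1/L2 = CF/A/- → run C
t=3: L0/L1/L2 = CFH/A/- → run C
t=4: L0/L1/L2 = FH/AC/- → run F
t=5: L0/L1/L2 = FH/AC/- → run F
t=6: L0/L1/L2 = H/ACF/- → run H
t=7: L0/L1/L2 = H/ACF/- → run H
t=8: L0/L1/L2 = -/ACFH/- → run A
t=9: L0/L1/L2 = -/CFH/- → run C
t=10: L0/L1/L2 = -/CFH/- → run C
t=11: L0/L1/L2 = -/FH/- → run F
t=12: L0/L1/L2 = -/FH/- → run F
t=13: L0/L1/L2 = -/FH/- → run F
t=14: L0/L1/L2 = -/FH/- → run F
t=15: L0/L1/L2 = -/H/- → run H
t=16: L0/L1/L2 = -/H/- → run H
t=17: L0/L1/L2 = -/H/- → run H
t=18: (idle)
t=19: (idle)
t=20: (idle)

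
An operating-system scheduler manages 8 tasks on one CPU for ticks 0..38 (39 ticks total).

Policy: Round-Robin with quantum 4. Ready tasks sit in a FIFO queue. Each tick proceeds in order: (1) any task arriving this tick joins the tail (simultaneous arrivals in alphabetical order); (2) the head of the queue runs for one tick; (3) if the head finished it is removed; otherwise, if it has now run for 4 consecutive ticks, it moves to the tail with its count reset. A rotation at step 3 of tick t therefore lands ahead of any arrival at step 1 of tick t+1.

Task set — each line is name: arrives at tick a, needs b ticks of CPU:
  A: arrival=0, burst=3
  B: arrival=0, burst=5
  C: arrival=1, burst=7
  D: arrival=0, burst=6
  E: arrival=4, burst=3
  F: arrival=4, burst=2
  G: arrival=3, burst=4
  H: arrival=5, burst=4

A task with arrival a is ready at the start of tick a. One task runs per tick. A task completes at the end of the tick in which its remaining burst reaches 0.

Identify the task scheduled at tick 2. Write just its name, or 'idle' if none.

t=0: queue=[A,B,D] q_used=0 → run A
t=1: queue=[A,B,D,C] q_used=1 → run A
t=2: queue=[A,B,D,C] q_used=2 → run A
t=3: queue=[B,D,C,G] q_used=0 → run B
t=4: queue=[B,D,C,G,E,F] q_used=1 → run B
t=5: queue=[B,D,C,G,E,F,H] q_used=2 → run B
t=6: queue=[B,D,C,G,E,F,H] q_used=3 → run B
t=7: queue=[D,C,G,E,F,H,B] q_used=0 → run D
t=8: queue=[D,C,G,E,F,H,B] q_used=1 → run D
t=9: queue=[D,C,G,E,F,H,B] q_used=2 → run D
t=10: queue=[D,C,G,E,F,H,B] q_used=3 → run D
t=11: queue=[C,G,E,F,H,B,D] q_used=0 → run C
t=12: queue=[C,G,E,F,H,B,D] q_used=1 → run C
t=13: queue=[C,G,E,F,H,B,D] q_used=2 → run C
t=14: queue=[C,G,E,F,H,B,D] q_used=3 → run C
t=15: queue=[G,E,F,H,B,D,C] q_used=0 → run G
t=16: queue=[G,E,F,H,B,D,C] q_used=1 → run G
t=17: queue=[G,E,F,H,B,D,C] q_used=2 → run G
t=18: queue=[G,E,F,H,B,D,C] q_used=3 → run G
t=19: queue=[E,F,H,B,D,C] q_used=0 → run E
t=20: queue=[E,F,H,B,D,C] q_used=1 → run E
t=21: queue=[E,F,H,B,D,C] q_used=2 → run E
t=22: queue=[F,H,B,D,C] q_used=0 → run F
t=23: queue=[F,H,B,D,C] q_used=1 → run F
t=24: queue=[H,B,D,C] q_used=0 → run H
t=25: queue=[H,B,D,C] q_used=1 → run H
t=26: queue=[H,B,D,C] q_used=2 → run H
t=27: queue=[H,B,D,C] q_used=3 → run H
t=28: queue=[B,D,C] q_used=0 → run B
t=29: queue=[D,C] q_used=0 → run D
t=30: queue=[D,C] q_used=1 → run D
t=31: queue=[C] q_used=0 → run C
t=32: queue=[C] q_used=1 → run C
t=33: queue=[C] q_used=2 → run C
t=34: (idle)
t=35: (idle)
t=36: (idle)
t=37: (idle)
t=38: (idle)

running at tick 2 = A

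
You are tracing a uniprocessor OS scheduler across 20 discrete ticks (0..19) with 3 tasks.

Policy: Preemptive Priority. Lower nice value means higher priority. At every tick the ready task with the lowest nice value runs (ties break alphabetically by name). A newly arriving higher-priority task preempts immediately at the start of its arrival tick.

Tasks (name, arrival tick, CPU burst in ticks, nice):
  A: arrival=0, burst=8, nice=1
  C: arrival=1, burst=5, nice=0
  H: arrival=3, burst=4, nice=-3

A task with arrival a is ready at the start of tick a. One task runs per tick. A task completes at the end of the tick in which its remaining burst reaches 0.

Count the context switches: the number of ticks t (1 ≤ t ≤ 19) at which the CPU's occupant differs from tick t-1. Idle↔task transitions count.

t=0: ready={A} → run A
t=1: ready={A,C} → run C
t=2: ready={A,C} → run C
t=3: ready={A,C,H} → run H
t=4: ready={A,C,H} → run H
t=5: ready={A,C,H} → run H
t=6: ready={A,C,H} → run H
t=7: ready={A,C} → run C
t=8: ready={A,C} → run C
t=9: ready={A,C} → run C
t=10: ready={A} → run A
t=11: ready={A} → run A
t=12: ready={A} → run A
t=13: ready={A} → run A
t=14: ready={A} → run A
t=15: ready={A} → run A
t=16: ready={A} → run A
t=17: (idle)
t=18: (idle)
t=19: (idle)

context switches = 5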